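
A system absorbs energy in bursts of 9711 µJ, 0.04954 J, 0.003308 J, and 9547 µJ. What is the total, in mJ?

In mJ:
  9711 µJ = 9711 × 10^-3 mJ = 9.711
  0.04954 J = 0.04954 × 10^3 mJ = 49.54
  0.003308 J = 0.003308 × 10^3 mJ = 3.308
  9547 µJ = 9547 × 10^-3 mJ = 9.547
Sum: 9.711 + 49.54 + 3.308 + 9.547 = 72.106

72.106 mJ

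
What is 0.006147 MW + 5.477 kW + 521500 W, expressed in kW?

In kW:
  0.006147 MW = 0.006147 × 10^3 kW = 6.147
  5.477 kW → 5.477
  521500 W = 521500 × 10^-3 kW = 521.5
Sum: 6.147 + 5.477 + 521.5 = 533.124

533.124 kW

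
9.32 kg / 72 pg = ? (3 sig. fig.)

129000000000000

(9.32e3) / (72e-12) = 0.1294e15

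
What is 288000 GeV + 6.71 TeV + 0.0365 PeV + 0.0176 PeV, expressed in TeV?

In TeV:
  288000 GeV = 288000e-3 TeV = 288
  6.71 TeV → 6.71
  0.0365 PeV = 0.0365e3 TeV = 36.5
  0.0176 PeV = 0.0176e3 TeV = 17.6
Sum: 288 + 6.71 + 36.5 + 17.6 = 348.81

348.81 TeV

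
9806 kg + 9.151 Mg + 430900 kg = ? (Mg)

449.857 Mg

In Mg:
  9806 kg = 9806 × 10⁻³ Mg = 9.806
  9.151 Mg → 9.151
  430900 kg = 430900 × 10⁻³ Mg = 430.9
Sum: 9.806 + 9.151 + 430.9 = 449.857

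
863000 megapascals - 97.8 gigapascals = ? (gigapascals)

In gigapascals:
  863000 megapascals = 863000e-3 gigapascals = 863
  97.8 gigapascals → 97.8
Difference: 863 - 97.8 = 765.2

765.2 gigapascals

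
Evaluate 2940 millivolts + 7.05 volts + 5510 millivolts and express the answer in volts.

In volts:
  2940 millivolts = 2940 × 10^-3 volts = 2.94
  7.05 volts → 7.05
  5510 millivolts = 5510 × 10^-3 volts = 5.51
Sum: 2.94 + 7.05 + 5.51 = 15.5

15.5 volts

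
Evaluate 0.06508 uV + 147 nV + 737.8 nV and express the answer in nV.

In nV:
  0.06508 uV = 0.06508 × 10³ nV = 65.08
  147 nV → 147
  737.8 nV → 737.8
Sum: 65.08 + 147 + 737.8 = 949.88

949.88 nV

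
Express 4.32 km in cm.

kilo = 10³, centi = 10⁻²; factor is 10⁵.
4.32 × 10⁵ = 432000

432000 cm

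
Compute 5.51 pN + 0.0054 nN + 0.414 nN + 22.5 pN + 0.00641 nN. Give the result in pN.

453.82 pN

In pN:
  5.51 pN → 5.51
  0.0054 nN = 0.0054 × 10³ pN = 5.4
  0.414 nN = 0.414 × 10³ pN = 414
  22.5 pN → 22.5
  0.00641 nN = 0.00641 × 10³ pN = 6.41
Sum: 5.51 + 5.4 + 414 + 22.5 + 6.41 = 453.82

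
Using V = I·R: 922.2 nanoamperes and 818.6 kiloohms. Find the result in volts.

0.75491292 volts

922.2e-9 × 818.6e3 = 754912.92e-6 V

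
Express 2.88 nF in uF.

nano = 10⁻⁹, micro = 10⁻⁶; factor is 10⁻³.
2.88 × 10⁻³ = 0.00288

0.00288 uF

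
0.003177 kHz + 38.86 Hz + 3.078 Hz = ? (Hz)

45.115 Hz

In Hz:
  0.003177 kHz = 0.003177 × 10^3 Hz = 3.177
  38.86 Hz → 38.86
  3.078 Hz → 3.078
Sum: 3.177 + 38.86 + 3.078 = 45.115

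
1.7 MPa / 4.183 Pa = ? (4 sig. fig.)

406400

(1.7e6) / (4.183) = 0.40641e6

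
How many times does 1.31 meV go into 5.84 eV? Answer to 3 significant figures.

4460

(5.84) / (1.31 × 10^-3) = 4.458 × 10^3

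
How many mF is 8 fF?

femto = 10⁻¹⁵, milli = 10⁻³; factor is 10⁻¹².
8 × 10⁻¹² = 0.000000000008

0.000000000008 mF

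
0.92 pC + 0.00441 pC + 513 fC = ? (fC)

1437.41 fC

In fC:
  0.92 pC = 0.92e3 fC = 920
  0.00441 pC = 0.00441e3 fC = 4.41
  513 fC → 513
Sum: 920 + 4.41 + 513 = 1437.41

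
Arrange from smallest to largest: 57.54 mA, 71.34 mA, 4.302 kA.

57.54 mA = 0.05754 A
71.34 mA = 0.07134 A
4.302 kA = 4302 A

57.54 mA < 71.34 mA < 4.302 kA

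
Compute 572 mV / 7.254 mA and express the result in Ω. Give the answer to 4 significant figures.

78.85 Ω

(572 × 10^-3) / (7.254 × 10^-3) = 78.853 Ω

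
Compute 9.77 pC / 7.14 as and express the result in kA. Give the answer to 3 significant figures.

1370 kA

(9.77 × 10^-12) / (7.14 × 10^-18) = 1.3683 × 10^6 A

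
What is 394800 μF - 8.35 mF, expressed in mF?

386.45 mF

In mF:
  394800 μF = 394800 × 10⁻³ mF = 394.8
  8.35 mF → 8.35
Difference: 394.8 - 8.35 = 386.45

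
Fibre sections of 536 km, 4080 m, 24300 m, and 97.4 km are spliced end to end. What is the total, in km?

In km:
  536 km → 536
  4080 m = 4080e-3 km = 4.08
  24300 m = 24300e-3 km = 24.3
  97.4 km → 97.4
Sum: 536 + 4.08 + 24.3 + 97.4 = 661.78

661.78 km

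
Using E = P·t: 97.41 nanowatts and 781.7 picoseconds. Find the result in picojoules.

0.000076145397 picojoules

97.41e-9 × 781.7e-12 = 76145.397e-21 J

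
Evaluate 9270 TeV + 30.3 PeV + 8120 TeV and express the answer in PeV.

47.69 PeV

In PeV:
  9270 TeV = 9270 × 10⁻³ PeV = 9.27
  30.3 PeV → 30.3
  8120 TeV = 8120 × 10⁻³ PeV = 8.12
Sum: 9.27 + 30.3 + 8.12 = 47.69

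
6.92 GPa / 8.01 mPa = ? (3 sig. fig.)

(6.92 × 10⁹) / (8.01 × 10⁻³) = 0.8639 × 10¹²

864000000000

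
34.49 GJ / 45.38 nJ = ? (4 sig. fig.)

760000000000000000

(34.49e9) / (45.38e-9) = 0.76003e18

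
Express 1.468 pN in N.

0.000000000001468 N

pico = 10^-12, (no prefix) = 10^0; factor is 10^-12.
1.468 × 10^-12 = 0.000000000001468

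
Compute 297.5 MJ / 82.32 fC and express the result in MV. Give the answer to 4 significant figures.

(297.5 × 10^6) / (82.32 × 10^-15) = 3.61395 × 10^21 V

3614000000000000 MV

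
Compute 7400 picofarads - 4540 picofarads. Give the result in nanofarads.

2.86 nanofarads

In nanofarads:
  7400 picofarads = 7400 × 10^-3 nanofarads = 7.4
  4540 picofarads = 4540 × 10^-3 nanofarads = 4.54
Difference: 7.4 - 4.54 = 2.86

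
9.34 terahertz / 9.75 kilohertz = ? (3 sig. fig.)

958000000

(9.34 × 10^12) / (9.75 × 10^3) = 0.9579 × 10^9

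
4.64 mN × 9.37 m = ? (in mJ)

4.64e-3 × 9.37 = 43.4768e-3 J

43.4768 mJ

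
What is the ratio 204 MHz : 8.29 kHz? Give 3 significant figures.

24600

(204 × 10^6) / (8.29 × 10^3) = 24.61 × 10^3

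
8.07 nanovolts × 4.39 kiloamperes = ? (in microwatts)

35.4273 microwatts

8.07 × 10^-9 × 4.39 × 10^3 = 35.4273 × 10^-6 W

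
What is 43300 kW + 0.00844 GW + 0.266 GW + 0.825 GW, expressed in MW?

In MW:
  43300 kW = 43300 × 10^-3 MW = 43.3
  0.00844 GW = 0.00844 × 10^3 MW = 8.44
  0.266 GW = 0.266 × 10^3 MW = 266
  0.825 GW = 0.825 × 10^3 MW = 825
Sum: 43.3 + 8.44 + 266 + 825 = 1142.74

1142.74 MW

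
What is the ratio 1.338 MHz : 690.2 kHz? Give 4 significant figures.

(1.338e6) / (690.2e3) = 0.0019386e3

1.939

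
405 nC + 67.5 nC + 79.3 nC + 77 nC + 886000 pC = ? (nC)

In nC:
  405 nC → 405
  67.5 nC → 67.5
  79.3 nC → 79.3
  77 nC → 77
  886000 pC = 886000 × 10⁻³ nC = 886
Sum: 405 + 67.5 + 79.3 + 77 + 886 = 1514.8

1514.8 nC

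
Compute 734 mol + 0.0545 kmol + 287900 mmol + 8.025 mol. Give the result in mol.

1084.425 mol

In mol:
  734 mol → 734
  0.0545 kmol = 0.0545 × 10³ mol = 54.5
  287900 mmol = 287900 × 10⁻³ mol = 287.9
  8.025 mol → 8.025
Sum: 734 + 54.5 + 287.9 + 8.025 = 1084.425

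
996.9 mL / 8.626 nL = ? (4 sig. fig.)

(996.9e-3) / (8.626e-9) = 115.57e6

115600000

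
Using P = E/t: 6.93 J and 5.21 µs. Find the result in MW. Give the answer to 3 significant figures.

(6.93) / (5.21e-6) = 1.3301e6 W

1.33 MW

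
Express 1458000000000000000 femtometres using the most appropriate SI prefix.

= 1.458e3 metres; 1e3 is kilo.

1.458 kilometres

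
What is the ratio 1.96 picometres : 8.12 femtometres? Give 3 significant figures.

(1.96 × 10⁻¹²) / (8.12 × 10⁻¹⁵) = 0.2414 × 10³

241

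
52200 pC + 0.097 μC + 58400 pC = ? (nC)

In nC:
  52200 pC = 52200 × 10⁻³ nC = 52.2
  0.097 μC = 0.097 × 10³ nC = 97
  58400 pC = 58400 × 10⁻³ nC = 58.4
Sum: 52.2 + 97 + 58.4 = 207.6

207.6 nC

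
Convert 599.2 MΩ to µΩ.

599200000000000 µΩ

mega = 10⁶, micro = 10⁻⁶; factor is 10¹².
599.2 × 10¹² = 599200000000000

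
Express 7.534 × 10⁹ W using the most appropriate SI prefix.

= 7.534 × 10⁹ W; 10⁹ is giga.

7.534 GW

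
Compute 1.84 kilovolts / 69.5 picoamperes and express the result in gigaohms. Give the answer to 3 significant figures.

26500 gigaohms

(1.84 × 10³) / (69.5 × 10⁻¹²) = 0.026475 × 10¹⁵ Ω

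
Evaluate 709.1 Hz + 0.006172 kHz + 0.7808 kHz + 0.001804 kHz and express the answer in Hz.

1497.876 Hz

In Hz:
  709.1 Hz → 709.1
  0.006172 kHz = 0.006172 × 10³ Hz = 6.172
  0.7808 kHz = 0.7808 × 10³ Hz = 780.8
  0.001804 kHz = 0.001804 × 10³ Hz = 1.804
Sum: 709.1 + 6.172 + 780.8 + 1.804 = 1497.876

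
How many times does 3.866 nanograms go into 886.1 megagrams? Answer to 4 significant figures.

(886.1 × 10⁶) / (3.866 × 10⁻⁹) = 229.2 × 10¹⁵

229200000000000000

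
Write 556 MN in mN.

556000000000 mN

mega = 10⁶, milli = 10⁻³; factor is 10⁹.
556 × 10⁹ = 556000000000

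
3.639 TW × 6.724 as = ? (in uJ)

24.468636 uJ

3.639 × 10^12 × 6.724 × 10^-18 = 24.468636 × 10^-6 J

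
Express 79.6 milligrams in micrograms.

milli = 1e-3, micro = 1e-6; factor is 1e3.
79.6 × 1e3 = 79600

79600 micrograms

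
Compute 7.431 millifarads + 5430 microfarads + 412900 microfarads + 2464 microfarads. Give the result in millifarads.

428.225 millifarads

In millifarads:
  7.431 millifarads → 7.431
  5430 microfarads = 5430 × 10⁻³ millifarads = 5.43
  412900 microfarads = 412900 × 10⁻³ millifarads = 412.9
  2464 microfarads = 2464 × 10⁻³ millifarads = 2.464
Sum: 7.431 + 5.43 + 412.9 + 2.464 = 428.225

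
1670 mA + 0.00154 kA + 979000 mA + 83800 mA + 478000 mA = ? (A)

1544.01 A

In A:
  1670 mA = 1670e-3 A = 1.67
  0.00154 kA = 0.00154e3 A = 1.54
  979000 mA = 979000e-3 A = 979
  83800 mA = 83800e-3 A = 83.8
  478000 mA = 478000e-3 A = 478
Sum: 1.67 + 1.54 + 979 + 83.8 + 478 = 1544.01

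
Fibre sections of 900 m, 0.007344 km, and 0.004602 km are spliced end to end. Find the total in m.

911.946 m

In m:
  900 m → 900
  0.007344 km = 0.007344e3 m = 7.344
  0.004602 km = 0.004602e3 m = 4.602
Sum: 900 + 7.344 + 4.602 = 911.946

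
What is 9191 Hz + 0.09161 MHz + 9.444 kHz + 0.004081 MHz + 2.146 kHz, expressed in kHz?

In kHz:
  9191 Hz = 9191 × 10^-3 kHz = 9.191
  0.09161 MHz = 0.09161 × 10^3 kHz = 91.61
  9.444 kHz → 9.444
  0.004081 MHz = 0.004081 × 10^3 kHz = 4.081
  2.146 kHz → 2.146
Sum: 9.191 + 91.61 + 9.444 + 4.081 + 2.146 = 116.472

116.472 kHz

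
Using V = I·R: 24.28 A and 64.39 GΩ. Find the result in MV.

1563389.2 MV

24.28 × 64.39 × 10⁹ = 1563.3892 × 10⁹ V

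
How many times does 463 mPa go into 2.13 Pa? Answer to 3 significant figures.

4.60

(2.13) / (463 × 10⁻³) = 0.0046 × 10³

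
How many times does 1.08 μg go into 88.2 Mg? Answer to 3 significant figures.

(88.2e6) / (1.08e-6) = 81.67e12

81700000000000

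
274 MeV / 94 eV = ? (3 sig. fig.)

2910000

(274e6) / (94) = 2.915e6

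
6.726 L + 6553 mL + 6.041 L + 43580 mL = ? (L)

In L:
  6.726 L → 6.726
  6553 mL = 6553 × 10^-3 L = 6.553
  6.041 L → 6.041
  43580 mL = 43580 × 10^-3 L = 43.58
Sum: 6.726 + 6.553 + 6.041 + 43.58 = 62.9

62.9 L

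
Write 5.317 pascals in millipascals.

(no prefix) = 10^0, milli = 10^-3; factor is 10^3.
5.317 × 10^3 = 5317

5317 millipascals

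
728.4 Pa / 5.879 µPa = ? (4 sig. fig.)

(728.4) / (5.879 × 10^-6) = 123.9 × 10^6

123900000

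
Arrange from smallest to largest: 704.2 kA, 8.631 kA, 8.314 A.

704.2 kA = 704200 A
8.631 kA = 8631 A
8.314 A = 8.314 A

8.314 A < 8.631 kA < 704.2 kA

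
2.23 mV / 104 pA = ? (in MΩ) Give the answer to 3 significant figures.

(2.23 × 10^-3) / (104 × 10^-12) = 0.021442 × 10^9 Ω

21.4 MΩ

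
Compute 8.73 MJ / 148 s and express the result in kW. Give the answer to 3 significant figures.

59.0 kW

(8.73e6) / (148) = 0.058986e6 W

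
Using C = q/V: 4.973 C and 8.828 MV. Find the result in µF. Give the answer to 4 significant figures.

(4.973) / (8.828e6) = 0.563321e-6 F

0.5633 µF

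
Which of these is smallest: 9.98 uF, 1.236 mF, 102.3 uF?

9.98 uF

9.98 uF = 0.00000998 F
1.236 mF = 0.001236 F
102.3 uF = 0.0001023 F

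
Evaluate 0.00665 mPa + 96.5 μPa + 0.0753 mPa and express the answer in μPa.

178.45 μPa

In μPa:
  0.00665 mPa = 0.00665e3 μPa = 6.65
  96.5 μPa → 96.5
  0.0753 mPa = 0.0753e3 μPa = 75.3
Sum: 6.65 + 96.5 + 75.3 = 178.45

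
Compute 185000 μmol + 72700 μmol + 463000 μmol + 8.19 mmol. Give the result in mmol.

728.89 mmol

In mmol:
  185000 μmol = 185000 × 10^-3 mmol = 185
  72700 μmol = 72700 × 10^-3 mmol = 72.7
  463000 μmol = 463000 × 10^-3 mmol = 463
  8.19 mmol → 8.19
Sum: 185 + 72.7 + 463 + 8.19 = 728.89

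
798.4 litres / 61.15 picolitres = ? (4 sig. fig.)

(798.4) / (61.15 × 10⁻¹²) = 13.056 × 10¹²

13060000000000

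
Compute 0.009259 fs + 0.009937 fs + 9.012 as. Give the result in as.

In as:
  0.009259 fs = 0.009259 × 10^3 as = 9.259
  0.009937 fs = 0.009937 × 10^3 as = 9.937
  9.012 as → 9.012
Sum: 9.259 + 9.937 + 9.012 = 28.208

28.208 as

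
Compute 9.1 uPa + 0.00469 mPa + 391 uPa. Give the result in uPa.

404.79 uPa

In uPa:
  9.1 uPa → 9.1
  0.00469 mPa = 0.00469 × 10³ uPa = 4.69
  391 uPa → 391
Sum: 9.1 + 4.69 + 391 = 404.79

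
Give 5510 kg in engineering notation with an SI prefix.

5.51 Mg

= 5.51 × 10⁶ g; 10⁶ is mega.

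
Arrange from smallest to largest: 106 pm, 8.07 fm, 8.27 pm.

106 pm = 0.000000000106 m
8.07 fm = 0.00000000000000807 m
8.27 pm = 0.00000000000827 m

8.07 fm < 8.27 pm < 106 pm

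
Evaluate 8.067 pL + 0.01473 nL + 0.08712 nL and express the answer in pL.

109.917 pL

In pL:
  8.067 pL → 8.067
  0.01473 nL = 0.01473 × 10^3 pL = 14.73
  0.08712 nL = 0.08712 × 10^3 pL = 87.12
Sum: 8.067 + 14.73 + 87.12 = 109.917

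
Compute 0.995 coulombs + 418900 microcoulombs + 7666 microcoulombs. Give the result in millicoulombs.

1421.566 millicoulombs

In millicoulombs:
  0.995 coulombs = 0.995 × 10³ millicoulombs = 995
  418900 microcoulombs = 418900 × 10⁻³ millicoulombs = 418.9
  7666 microcoulombs = 7666 × 10⁻³ millicoulombs = 7.666
Sum: 995 + 418.9 + 7.666 = 1421.566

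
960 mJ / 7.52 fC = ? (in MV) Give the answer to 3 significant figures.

128000000 MV

(960 × 10^-3) / (7.52 × 10^-15) = 127.66 × 10^12 V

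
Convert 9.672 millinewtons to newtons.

0.009672 newtons

milli = 1e-3, (no prefix) = 1e0; factor is 1e-3.
9.672 × 1e-3 = 0.009672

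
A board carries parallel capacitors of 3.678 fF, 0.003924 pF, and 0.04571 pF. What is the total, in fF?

In fF:
  3.678 fF → 3.678
  0.003924 pF = 0.003924e3 fF = 3.924
  0.04571 pF = 0.04571e3 fF = 45.71
Sum: 3.678 + 3.924 + 45.71 = 53.312

53.312 fF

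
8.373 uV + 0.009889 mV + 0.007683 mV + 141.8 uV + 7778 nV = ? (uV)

175.523 uV

In uV:
  8.373 uV → 8.373
  0.009889 mV = 0.009889 × 10³ uV = 9.889
  0.007683 mV = 0.007683 × 10³ uV = 7.683
  141.8 uV → 141.8
  7778 nV = 7778 × 10⁻³ uV = 7.778
Sum: 8.373 + 9.889 + 7.683 + 141.8 + 7.778 = 175.523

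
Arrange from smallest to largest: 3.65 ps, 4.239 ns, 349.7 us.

3.65 ps < 4.239 ns < 349.7 us

3.65 ps = 0.00000000000365 s
4.239 ns = 0.000000004239 s
349.7 us = 0.0003497 s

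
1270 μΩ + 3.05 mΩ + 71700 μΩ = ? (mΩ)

In mΩ:
  1270 μΩ = 1270 × 10^-3 mΩ = 1.27
  3.05 mΩ → 3.05
  71700 μΩ = 71700 × 10^-3 mΩ = 71.7
Sum: 1.27 + 3.05 + 71.7 = 76.02

76.02 mΩ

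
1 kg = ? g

kilo = 10³, (no prefix) = 10⁰; factor is 10³.
1 × 10³ = 1000

1000 g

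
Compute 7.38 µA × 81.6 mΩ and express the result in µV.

0.602208 µV

7.38 × 10^-6 × 81.6 × 10^-3 = 602.208 × 10^-9 V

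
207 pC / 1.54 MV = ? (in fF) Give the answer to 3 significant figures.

(207 × 10⁻¹²) / (1.54 × 10⁶) = 134.42 × 10⁻¹⁸ F

0.134 fF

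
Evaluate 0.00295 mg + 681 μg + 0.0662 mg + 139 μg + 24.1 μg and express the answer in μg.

In μg:
  0.00295 mg = 0.00295 × 10^3 μg = 2.95
  681 μg → 681
  0.0662 mg = 0.0662 × 10^3 μg = 66.2
  139 μg → 139
  24.1 μg → 24.1
Sum: 2.95 + 681 + 66.2 + 139 + 24.1 = 913.25

913.25 μg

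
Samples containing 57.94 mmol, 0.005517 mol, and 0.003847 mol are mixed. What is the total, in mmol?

67.304 mmol

In mmol:
  57.94 mmol → 57.94
  0.005517 mol = 0.005517 × 10³ mmol = 5.517
  0.003847 mol = 0.003847 × 10³ mmol = 3.847
Sum: 57.94 + 5.517 + 3.847 = 67.304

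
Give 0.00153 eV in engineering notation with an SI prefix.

1.53 meV

= 1.53 × 10^-3 eV; 10^-3 is milli.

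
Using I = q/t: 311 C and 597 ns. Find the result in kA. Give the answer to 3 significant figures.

521000 kA

(311) / (597 × 10⁻⁹) = 0.52094 × 10⁹ A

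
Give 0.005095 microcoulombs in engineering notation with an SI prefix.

5.095 nanocoulombs

= 5.095 × 10⁻⁹ coulombs; 10⁻⁹ is nano.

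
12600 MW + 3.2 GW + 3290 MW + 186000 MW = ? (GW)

205.09 GW

In GW:
  12600 MW = 12600 × 10^-3 GW = 12.6
  3.2 GW → 3.2
  3290 MW = 3290 × 10^-3 GW = 3.29
  186000 MW = 186000 × 10^-3 GW = 186
Sum: 12.6 + 3.2 + 3.29 + 186 = 205.09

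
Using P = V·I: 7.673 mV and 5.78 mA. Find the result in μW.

7.673 × 10^-3 × 5.78 × 10^-3 = 44.34994 × 10^-6 W

44.34994 μW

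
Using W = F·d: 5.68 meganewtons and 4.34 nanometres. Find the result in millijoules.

5.68 × 10^6 × 4.34 × 10^-9 = 24.6512 × 10^-3 J

24.6512 millijoules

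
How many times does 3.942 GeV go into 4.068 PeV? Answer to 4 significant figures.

1032000

(4.068e15) / (3.942e9) = 1.032e6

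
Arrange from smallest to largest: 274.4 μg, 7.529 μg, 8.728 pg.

8.728 pg < 7.529 μg < 274.4 μg

274.4 μg = 0.0002744 g
7.529 μg = 0.000007529 g
8.728 pg = 0.000000000008728 g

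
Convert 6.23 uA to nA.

6230 nA

micro = 1e-6, nano = 1e-9; factor is 1e3.
6.23 × 1e3 = 6230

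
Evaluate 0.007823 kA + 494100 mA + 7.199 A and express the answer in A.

509.122 A

In A:
  0.007823 kA = 0.007823 × 10³ A = 7.823
  494100 mA = 494100 × 10⁻³ A = 494.1
  7.199 A → 7.199
Sum: 7.823 + 494.1 + 7.199 = 509.122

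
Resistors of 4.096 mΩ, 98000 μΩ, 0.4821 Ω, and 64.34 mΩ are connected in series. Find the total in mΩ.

In mΩ:
  4.096 mΩ → 4.096
  98000 μΩ = 98000 × 10^-3 mΩ = 98
  0.4821 Ω = 0.4821 × 10^3 mΩ = 482.1
  64.34 mΩ → 64.34
Sum: 4.096 + 98 + 482.1 + 64.34 = 648.536

648.536 mΩ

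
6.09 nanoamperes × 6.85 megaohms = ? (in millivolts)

6.09 × 10^-9 × 6.85 × 10^6 = 41.7165 × 10^-3 V

41.7165 millivolts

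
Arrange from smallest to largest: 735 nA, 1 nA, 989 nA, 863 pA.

735 nA = 0.000000735 A
1 nA = 0.000000001 A
989 nA = 0.000000989 A
863 pA = 0.000000000863 A

863 pA < 1 nA < 735 nA < 989 nA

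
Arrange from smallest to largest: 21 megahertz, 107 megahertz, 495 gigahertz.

21 megahertz = 21000000 hertz
107 megahertz = 107000000 hertz
495 gigahertz = 495000000000 hertz

21 megahertz < 107 megahertz < 495 gigahertz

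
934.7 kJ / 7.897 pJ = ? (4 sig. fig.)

118400000000000000

(934.7 × 10^3) / (7.897 × 10^-12) = 118.36 × 10^15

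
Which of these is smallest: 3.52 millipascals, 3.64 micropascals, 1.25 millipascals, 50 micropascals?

3.52 millipascals = 0.00352 pascals
3.64 micropascals = 0.00000364 pascals
1.25 millipascals = 0.00125 pascals
50 micropascals = 0.00005 pascals

3.64 micropascals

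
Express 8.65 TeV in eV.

tera = 1e12, (no prefix) = 1e0; factor is 1e12.
8.65 × 1e12 = 8650000000000

8650000000000 eV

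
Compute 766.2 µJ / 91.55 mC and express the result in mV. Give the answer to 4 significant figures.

(766.2 × 10⁻⁶) / (91.55 × 10⁻³) = 8.3692 × 10⁻³ V

8.369 mV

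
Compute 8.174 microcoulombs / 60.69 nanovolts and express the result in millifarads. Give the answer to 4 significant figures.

134700 millifarads

(8.174 × 10^-6) / (60.69 × 10^-9) = 0.134684 × 10^3 F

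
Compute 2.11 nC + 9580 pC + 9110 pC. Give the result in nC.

In nC:
  2.11 nC → 2.11
  9580 pC = 9580 × 10^-3 nC = 9.58
  9110 pC = 9110 × 10^-3 nC = 9.11
Sum: 2.11 + 9.58 + 9.11 = 20.8

20.8 nC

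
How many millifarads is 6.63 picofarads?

0.00000000663 millifarads

pico = 10⁻¹², milli = 10⁻³; factor is 10⁻⁹.
6.63 × 10⁻⁹ = 0.00000000663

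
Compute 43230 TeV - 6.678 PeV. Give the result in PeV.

36.552 PeV

In PeV:
  43230 TeV = 43230 × 10^-3 PeV = 43.23
  6.678 PeV → 6.678
Difference: 43.23 - 6.678 = 36.552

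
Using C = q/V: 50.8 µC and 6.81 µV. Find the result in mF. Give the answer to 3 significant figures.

(50.8 × 10⁻⁶) / (6.81 × 10⁻⁶) = 7.4596 F

7460 mF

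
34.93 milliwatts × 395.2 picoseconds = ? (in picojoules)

13.804336 picojoules

34.93e-3 × 395.2e-12 = 13804.336e-15 J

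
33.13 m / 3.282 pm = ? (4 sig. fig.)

10090000000000

(33.13) / (3.282e-12) = 10.094e12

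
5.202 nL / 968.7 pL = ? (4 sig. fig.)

5.370

(5.202 × 10⁻⁹) / (968.7 × 10⁻¹²) = 0.0053701 × 10³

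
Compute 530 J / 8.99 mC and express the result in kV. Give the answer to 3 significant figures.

59.0 kV

(530) / (8.99 × 10⁻³) = 58.954 × 10³ V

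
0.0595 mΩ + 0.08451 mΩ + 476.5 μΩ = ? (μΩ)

In μΩ:
  0.0595 mΩ = 0.0595e3 μΩ = 59.5
  0.08451 mΩ = 0.08451e3 μΩ = 84.51
  476.5 μΩ → 476.5
Sum: 59.5 + 84.51 + 476.5 = 620.51

620.51 μΩ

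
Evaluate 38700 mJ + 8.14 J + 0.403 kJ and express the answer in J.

449.84 J

In J:
  38700 mJ = 38700e-3 J = 38.7
  8.14 J → 8.14
  0.403 kJ = 0.403e3 J = 403
Sum: 38.7 + 8.14 + 403 = 449.84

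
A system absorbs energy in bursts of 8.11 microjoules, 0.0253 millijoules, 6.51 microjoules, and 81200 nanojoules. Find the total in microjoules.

In microjoules:
  8.11 microjoules → 8.11
  0.0253 millijoules = 0.0253 × 10^3 microjoules = 25.3
  6.51 microjoules → 6.51
  81200 nanojoules = 81200 × 10^-3 microjoules = 81.2
Sum: 8.11 + 25.3 + 6.51 + 81.2 = 121.12

121.12 microjoules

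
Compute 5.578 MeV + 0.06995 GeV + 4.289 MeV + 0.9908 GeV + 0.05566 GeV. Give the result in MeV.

1126.277 MeV

In MeV:
  5.578 MeV → 5.578
  0.06995 GeV = 0.06995 × 10^3 MeV = 69.95
  4.289 MeV → 4.289
  0.9908 GeV = 0.9908 × 10^3 MeV = 990.8
  0.05566 GeV = 0.05566 × 10^3 MeV = 55.66
Sum: 5.578 + 69.95 + 4.289 + 990.8 + 55.66 = 1126.277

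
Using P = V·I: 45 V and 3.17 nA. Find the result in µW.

45 × 3.17e-9 = 142.65e-9 W

0.14265 µW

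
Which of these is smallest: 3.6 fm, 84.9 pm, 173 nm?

3.6 fm

3.6 fm = 0.0000000000000036 m
84.9 pm = 0.0000000000849 m
173 nm = 0.000000173 m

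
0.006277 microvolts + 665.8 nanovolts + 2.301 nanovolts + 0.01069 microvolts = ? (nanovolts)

685.068 nanovolts

In nanovolts:
  0.006277 microvolts = 0.006277 × 10^3 nanovolts = 6.277
  665.8 nanovolts → 665.8
  2.301 nanovolts → 2.301
  0.01069 microvolts = 0.01069 × 10^3 nanovolts = 10.69
Sum: 6.277 + 665.8 + 2.301 + 10.69 = 685.068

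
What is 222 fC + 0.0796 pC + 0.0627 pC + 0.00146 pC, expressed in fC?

In fC:
  222 fC → 222
  0.0796 pC = 0.0796 × 10³ fC = 79.6
  0.0627 pC = 0.0627 × 10³ fC = 62.7
  0.00146 pC = 0.00146 × 10³ fC = 1.46
Sum: 222 + 79.6 + 62.7 + 1.46 = 365.76

365.76 fC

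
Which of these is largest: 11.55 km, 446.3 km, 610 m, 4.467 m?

11.55 km = 11550 m
446.3 km = 446300 m
610 m = 610 m
4.467 m = 4.467 m

446.3 km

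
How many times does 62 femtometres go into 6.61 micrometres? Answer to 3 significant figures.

(6.61e-6) / (62e-15) = 0.1066e9

107000000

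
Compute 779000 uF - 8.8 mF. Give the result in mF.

770.2 mF

In mF:
  779000 uF = 779000e-3 mF = 779
  8.8 mF → 8.8
Difference: 779 - 8.8 = 770.2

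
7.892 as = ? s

0.000000000000000007892 s

atto = 1e-18, (no prefix) = 1e0; factor is 1e-18.
7.892 × 1e-18 = 0.000000000000000007892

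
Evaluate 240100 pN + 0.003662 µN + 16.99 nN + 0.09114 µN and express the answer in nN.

In nN:
  240100 pN = 240100 × 10^-3 nN = 240.1
  0.003662 µN = 0.003662 × 10^3 nN = 3.662
  16.99 nN → 16.99
  0.09114 µN = 0.09114 × 10^3 nN = 91.14
Sum: 240.1 + 3.662 + 16.99 + 91.14 = 351.892

351.892 nN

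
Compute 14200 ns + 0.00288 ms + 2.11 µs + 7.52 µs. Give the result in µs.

In µs:
  14200 ns = 14200e-3 µs = 14.2
  0.00288 ms = 0.00288e3 µs = 2.88
  2.11 µs → 2.11
  7.52 µs → 7.52
Sum: 14.2 + 2.88 + 2.11 + 7.52 = 26.71

26.71 µs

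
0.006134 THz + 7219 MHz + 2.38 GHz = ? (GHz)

15.733 GHz

In GHz:
  0.006134 THz = 0.006134 × 10^3 GHz = 6.134
  7219 MHz = 7219 × 10^-3 GHz = 7.219
  2.38 GHz → 2.38
Sum: 6.134 + 7.219 + 2.38 = 15.733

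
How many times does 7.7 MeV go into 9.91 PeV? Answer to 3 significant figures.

1290000000

(9.91 × 10¹⁵) / (7.7 × 10⁶) = 1.287 × 10⁹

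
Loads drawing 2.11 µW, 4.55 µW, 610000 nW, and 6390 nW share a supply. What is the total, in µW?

In µW:
  2.11 µW → 2.11
  4.55 µW → 4.55
  610000 nW = 610000 × 10⁻³ µW = 610
  6390 nW = 6390 × 10⁻³ µW = 6.39
Sum: 2.11 + 4.55 + 610 + 6.39 = 623.05

623.05 µW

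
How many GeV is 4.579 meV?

milli = 1e-3, giga = 1e9; factor is 1e-12.
4.579 × 1e-12 = 0.000000000004579

0.000000000004579 GeV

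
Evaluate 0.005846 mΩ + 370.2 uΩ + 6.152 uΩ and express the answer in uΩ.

382.198 uΩ

In uΩ:
  0.005846 mΩ = 0.005846e3 uΩ = 5.846
  370.2 uΩ → 370.2
  6.152 uΩ → 6.152
Sum: 5.846 + 370.2 + 6.152 = 382.198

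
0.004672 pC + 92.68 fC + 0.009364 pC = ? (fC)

106.716 fC

In fC:
  0.004672 pC = 0.004672e3 fC = 4.672
  92.68 fC → 92.68
  0.009364 pC = 0.009364e3 fC = 9.364
Sum: 4.672 + 92.68 + 9.364 = 106.716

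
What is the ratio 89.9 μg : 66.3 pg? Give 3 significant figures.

(89.9e-6) / (66.3e-12) = 1.356e6

1360000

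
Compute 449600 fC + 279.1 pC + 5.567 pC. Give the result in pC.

734.267 pC

In pC:
  449600 fC = 449600e-3 pC = 449.6
  279.1 pC → 279.1
  5.567 pC → 5.567
Sum: 449.6 + 279.1 + 5.567 = 734.267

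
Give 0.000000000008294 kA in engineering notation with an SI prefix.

= 8.294e-9 A; 1e-9 is nano.

8.294 nA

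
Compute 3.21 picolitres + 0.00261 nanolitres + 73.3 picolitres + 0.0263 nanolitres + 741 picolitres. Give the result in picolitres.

846.42 picolitres

In picolitres:
  3.21 picolitres → 3.21
  0.00261 nanolitres = 0.00261e3 picolitres = 2.61
  73.3 picolitres → 73.3
  0.0263 nanolitres = 0.0263e3 picolitres = 26.3
  741 picolitres → 741
Sum: 3.21 + 2.61 + 73.3 + 26.3 + 741 = 846.42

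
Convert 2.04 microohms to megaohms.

0.00000000000204 megaohms

micro = 10⁻⁶, mega = 10⁶; factor is 10⁻¹².
2.04 × 10⁻¹² = 0.00000000000204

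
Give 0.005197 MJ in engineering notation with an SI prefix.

= 5.197 × 10^3 J; 10^3 is kilo.

5.197 kJ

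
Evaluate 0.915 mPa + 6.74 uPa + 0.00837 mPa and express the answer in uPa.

930.11 uPa

In uPa:
  0.915 mPa = 0.915 × 10^3 uPa = 915
  6.74 uPa → 6.74
  0.00837 mPa = 0.00837 × 10^3 uPa = 8.37
Sum: 915 + 6.74 + 8.37 = 930.11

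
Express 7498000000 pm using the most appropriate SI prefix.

= 7.498 × 10^-3 m; 10^-3 is milli.

7.498 mm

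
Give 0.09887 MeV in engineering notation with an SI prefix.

98.87 keV

= 98.87 × 10^3 eV; 10^3 is kilo.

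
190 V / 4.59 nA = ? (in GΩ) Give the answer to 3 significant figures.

(190) / (4.59 × 10^-9) = 41.394 × 10^9 Ω

41.4 GΩ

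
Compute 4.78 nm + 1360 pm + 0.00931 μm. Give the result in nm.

15.45 nm

In nm:
  4.78 nm → 4.78
  1360 pm = 1360 × 10^-3 nm = 1.36
  0.00931 μm = 0.00931 × 10^3 nm = 9.31
Sum: 4.78 + 1.36 + 9.31 = 15.45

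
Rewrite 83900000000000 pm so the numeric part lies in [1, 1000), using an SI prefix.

83.9 m

= 83.9 m; mantissa already in [1, 1000).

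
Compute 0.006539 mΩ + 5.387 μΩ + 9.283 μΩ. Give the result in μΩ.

21.209 μΩ

In μΩ:
  0.006539 mΩ = 0.006539 × 10^3 μΩ = 6.539
  5.387 μΩ → 5.387
  9.283 μΩ → 9.283
Sum: 6.539 + 5.387 + 9.283 = 21.209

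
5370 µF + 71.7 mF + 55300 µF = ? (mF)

In mF:
  5370 µF = 5370 × 10^-3 mF = 5.37
  71.7 mF → 71.7
  55300 µF = 55300 × 10^-3 mF = 55.3
Sum: 5.37 + 71.7 + 55.3 = 132.37

132.37 mF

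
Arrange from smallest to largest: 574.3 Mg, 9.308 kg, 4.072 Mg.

9.308 kg < 4.072 Mg < 574.3 Mg

574.3 Mg = 574300000 g
9.308 kg = 9308 g
4.072 Mg = 4072000 g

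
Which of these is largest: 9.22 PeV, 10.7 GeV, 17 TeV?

9.22 PeV

9.22 PeV = 9220000000000000 eV
10.7 GeV = 10700000000 eV
17 TeV = 17000000000000 eV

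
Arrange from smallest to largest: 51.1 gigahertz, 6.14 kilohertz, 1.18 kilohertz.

1.18 kilohertz < 6.14 kilohertz < 51.1 gigahertz

51.1 gigahertz = 51100000000 hertz
6.14 kilohertz = 6140 hertz
1.18 kilohertz = 1180 hertz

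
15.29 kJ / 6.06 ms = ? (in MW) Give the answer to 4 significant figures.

2.523 MW

(15.29 × 10³) / (6.06 × 10⁻³) = 2.5231 × 10⁶ W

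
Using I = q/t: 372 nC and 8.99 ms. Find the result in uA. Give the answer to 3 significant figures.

(372e-9) / (8.99e-3) = 41.379e-6 A

41.4 uA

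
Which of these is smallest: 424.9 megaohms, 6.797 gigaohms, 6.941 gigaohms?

424.9 megaohms = 424900000 ohms
6.797 gigaohms = 6797000000 ohms
6.941 gigaohms = 6941000000 ohms

424.9 megaohms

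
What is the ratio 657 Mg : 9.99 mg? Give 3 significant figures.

65800000000

(657 × 10⁶) / (9.99 × 10⁻³) = 65.77 × 10⁹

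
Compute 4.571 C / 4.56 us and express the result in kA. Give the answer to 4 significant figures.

(4.571) / (4.56 × 10⁻⁶) = 1.00241 × 10⁶ A

1002 kA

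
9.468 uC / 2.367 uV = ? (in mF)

4000 mF

(9.468 × 10^-6) / (2.367 × 10^-6) = 4 F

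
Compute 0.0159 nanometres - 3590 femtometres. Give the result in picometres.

12.31 picometres

In picometres:
  0.0159 nanometres = 0.0159 × 10^3 picometres = 15.9
  3590 femtometres = 3590 × 10^-3 picometres = 3.59
Difference: 15.9 - 3.59 = 12.31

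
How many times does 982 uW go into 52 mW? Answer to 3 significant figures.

53.0

(52 × 10⁻³) / (982 × 10⁻⁶) = 0.05295 × 10³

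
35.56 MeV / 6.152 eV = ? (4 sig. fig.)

(35.56 × 10^6) / (6.152) = 5.7802 × 10^6

5780000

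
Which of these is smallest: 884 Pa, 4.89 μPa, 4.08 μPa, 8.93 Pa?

884 Pa = 884 Pa
4.89 μPa = 0.00000489 Pa
4.08 μPa = 0.00000408 Pa
8.93 Pa = 8.93 Pa

4.08 μPa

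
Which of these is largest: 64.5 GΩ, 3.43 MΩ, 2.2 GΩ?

64.5 GΩ

64.5 GΩ = 64500000000 Ω
3.43 MΩ = 3430000 Ω
2.2 GΩ = 2200000000 Ω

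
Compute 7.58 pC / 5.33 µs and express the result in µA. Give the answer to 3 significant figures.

(7.58 × 10^-12) / (5.33 × 10^-6) = 1.4221 × 10^-6 A

1.42 µA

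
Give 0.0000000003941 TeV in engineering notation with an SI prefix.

= 394.1 eV; mantissa already in [1, 1000).

394.1 eV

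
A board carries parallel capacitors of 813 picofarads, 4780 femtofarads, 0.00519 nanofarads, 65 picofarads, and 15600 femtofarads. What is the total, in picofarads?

In picofarads:
  813 picofarads → 813
  4780 femtofarads = 4780e-3 picofarads = 4.78
  0.00519 nanofarads = 0.00519e3 picofarads = 5.19
  65 picofarads → 65
  15600 femtofarads = 15600e-3 picofarads = 15.6
Sum: 813 + 4.78 + 5.19 + 65 + 15.6 = 903.57

903.57 picofarads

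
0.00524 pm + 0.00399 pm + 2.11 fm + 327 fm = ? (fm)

338.34 fm

In fm:
  0.00524 pm = 0.00524e3 fm = 5.24
  0.00399 pm = 0.00399e3 fm = 3.99
  2.11 fm → 2.11
  327 fm → 327
Sum: 5.24 + 3.99 + 2.11 + 327 = 338.34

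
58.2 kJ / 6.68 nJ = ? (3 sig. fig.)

(58.2 × 10^3) / (6.68 × 10^-9) = 8.713 × 10^12

8710000000000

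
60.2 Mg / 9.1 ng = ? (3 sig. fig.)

(60.2 × 10^6) / (9.1 × 10^-9) = 6.615 × 10^15

6620000000000000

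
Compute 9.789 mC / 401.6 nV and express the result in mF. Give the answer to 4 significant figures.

(9.789 × 10⁻³) / (401.6 × 10⁻⁹) = 0.024375 × 10⁶ F

24380000 mF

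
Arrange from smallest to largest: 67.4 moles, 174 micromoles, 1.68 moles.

67.4 moles = 67.4 moles
174 micromoles = 0.000174 moles
1.68 moles = 1.68 moles

174 micromoles < 1.68 moles < 67.4 moles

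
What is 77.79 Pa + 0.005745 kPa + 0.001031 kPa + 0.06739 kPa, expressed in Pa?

151.956 Pa

In Pa:
  77.79 Pa → 77.79
  0.005745 kPa = 0.005745 × 10^3 Pa = 5.745
  0.001031 kPa = 0.001031 × 10^3 Pa = 1.031
  0.06739 kPa = 0.06739 × 10^3 Pa = 67.39
Sum: 77.79 + 5.745 + 1.031 + 67.39 = 151.956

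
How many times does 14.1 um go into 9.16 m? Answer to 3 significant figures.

(9.16) / (14.1e-6) = 0.6496e6

650000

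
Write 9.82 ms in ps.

milli = 10⁻³, pico = 10⁻¹²; factor is 10⁹.
9.82 × 10⁹ = 9820000000

9820000000 ps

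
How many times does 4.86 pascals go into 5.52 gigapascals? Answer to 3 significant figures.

1140000000

(5.52 × 10⁹) / (4.86) = 1.136 × 10⁹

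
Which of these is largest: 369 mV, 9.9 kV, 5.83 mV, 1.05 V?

369 mV = 0.369 V
9.9 kV = 9900 V
5.83 mV = 0.00583 V
1.05 V = 1.05 V

9.9 kV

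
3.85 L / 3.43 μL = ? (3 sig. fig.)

1120000

(3.85) / (3.43 × 10^-6) = 1.122 × 10^6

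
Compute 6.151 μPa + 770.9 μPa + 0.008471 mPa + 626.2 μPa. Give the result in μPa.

In μPa:
  6.151 μPa → 6.151
  770.9 μPa → 770.9
  0.008471 mPa = 0.008471 × 10³ μPa = 8.471
  626.2 μPa → 626.2
Sum: 6.151 + 770.9 + 8.471 + 626.2 = 1411.722

1411.722 μPa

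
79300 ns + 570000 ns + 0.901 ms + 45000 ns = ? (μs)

1595.3 μs

In μs:
  79300 ns = 79300 × 10^-3 μs = 79.3
  570000 ns = 570000 × 10^-3 μs = 570
  0.901 ms = 0.901 × 10^3 μs = 901
  45000 ns = 45000 × 10^-3 μs = 45
Sum: 79.3 + 570 + 901 + 45 = 1595.3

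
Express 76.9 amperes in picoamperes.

(no prefix) = 1e0, pico = 1e-12; factor is 1e12.
76.9 × 1e12 = 76900000000000

76900000000000 picoamperes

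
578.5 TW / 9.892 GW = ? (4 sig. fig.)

58480

(578.5e12) / (9.892e9) = 58.482e3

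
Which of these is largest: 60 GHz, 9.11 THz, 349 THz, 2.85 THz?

349 THz

60 GHz = 60000000000 Hz
9.11 THz = 9110000000000 Hz
349 THz = 349000000000000 Hz
2.85 THz = 2850000000000 Hz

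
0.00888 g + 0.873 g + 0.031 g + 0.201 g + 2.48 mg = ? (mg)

1116.36 mg

In mg:
  0.00888 g = 0.00888 × 10³ mg = 8.88
  0.873 g = 0.873 × 10³ mg = 873
  0.031 g = 0.031 × 10³ mg = 31
  0.201 g = 0.201 × 10³ mg = 201
  2.48 mg → 2.48
Sum: 8.88 + 873 + 31 + 201 + 2.48 = 1116.36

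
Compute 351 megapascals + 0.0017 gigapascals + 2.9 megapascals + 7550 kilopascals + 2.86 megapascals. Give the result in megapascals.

In megapascals:
  351 megapascals → 351
  0.0017 gigapascals = 0.0017 × 10³ megapascals = 1.7
  2.9 megapascals → 2.9
  7550 kilopascals = 7550 × 10⁻³ megapascals = 7.55
  2.86 megapascals → 2.86
Sum: 351 + 1.7 + 2.9 + 7.55 + 2.86 = 366.01

366.01 megapascals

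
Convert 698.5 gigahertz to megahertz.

giga = 10^9, mega = 10^6; factor is 10^3.
698.5 × 10^3 = 698500

698500 megahertz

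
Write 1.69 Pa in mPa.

(no prefix) = 10⁰, milli = 10⁻³; factor is 10³.
1.69 × 10³ = 1690

1690 mPa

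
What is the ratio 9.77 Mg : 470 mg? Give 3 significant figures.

20800000

(9.77e6) / (470e-3) = 0.02079e9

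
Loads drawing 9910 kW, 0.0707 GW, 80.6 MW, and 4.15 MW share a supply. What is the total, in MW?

In MW:
  9910 kW = 9910e-3 MW = 9.91
  0.0707 GW = 0.0707e3 MW = 70.7
  80.6 MW → 80.6
  4.15 MW → 4.15
Sum: 9.91 + 70.7 + 80.6 + 4.15 = 165.36

165.36 MW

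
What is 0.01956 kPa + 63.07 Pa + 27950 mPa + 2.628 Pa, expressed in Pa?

113.208 Pa

In Pa:
  0.01956 kPa = 0.01956 × 10^3 Pa = 19.56
  63.07 Pa → 63.07
  27950 mPa = 27950 × 10^-3 Pa = 27.95
  2.628 Pa → 2.628
Sum: 19.56 + 63.07 + 27.95 + 2.628 = 113.208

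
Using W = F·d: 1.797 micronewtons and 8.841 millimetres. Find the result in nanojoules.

1.797 × 10⁻⁶ × 8.841 × 10⁻³ = 15.887277 × 10⁻⁹ J

15.887277 nanojoules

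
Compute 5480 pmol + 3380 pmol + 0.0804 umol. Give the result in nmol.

89.26 nmol

In nmol:
  5480 pmol = 5480e-3 nmol = 5.48
  3380 pmol = 3380e-3 nmol = 3.38
  0.0804 umol = 0.0804e3 nmol = 80.4
Sum: 5.48 + 3.38 + 80.4 = 89.26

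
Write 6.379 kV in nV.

kilo = 10^3, nano = 10^-9; factor is 10^12.
6.379 × 10^12 = 6379000000000

6379000000000 nV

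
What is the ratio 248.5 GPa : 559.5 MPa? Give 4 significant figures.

444.1

(248.5 × 10^9) / (559.5 × 10^6) = 0.44415 × 10^3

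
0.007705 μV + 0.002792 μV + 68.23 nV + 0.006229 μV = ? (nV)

In nV:
  0.007705 μV = 0.007705 × 10³ nV = 7.705
  0.002792 μV = 0.002792 × 10³ nV = 2.792
  68.23 nV → 68.23
  0.006229 μV = 0.006229 × 10³ nV = 6.229
Sum: 7.705 + 2.792 + 68.23 + 6.229 = 84.956

84.956 nV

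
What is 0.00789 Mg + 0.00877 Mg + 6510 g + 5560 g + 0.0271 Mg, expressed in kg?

55.83 kg

In kg:
  0.00789 Mg = 0.00789 × 10³ kg = 7.89
  0.00877 Mg = 0.00877 × 10³ kg = 8.77
  6510 g = 6510 × 10⁻³ kg = 6.51
  5560 g = 5560 × 10⁻³ kg = 5.56
  0.0271 Mg = 0.0271 × 10³ kg = 27.1
Sum: 7.89 + 8.77 + 6.51 + 5.56 + 27.1 = 55.83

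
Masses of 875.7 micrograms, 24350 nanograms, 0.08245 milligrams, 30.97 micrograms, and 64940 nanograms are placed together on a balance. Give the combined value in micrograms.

In micrograms:
  875.7 micrograms → 875.7
  24350 nanograms = 24350e-3 micrograms = 24.35
  0.08245 milligrams = 0.08245e3 micrograms = 82.45
  30.97 micrograms → 30.97
  64940 nanograms = 64940e-3 micrograms = 64.94
Sum: 875.7 + 24.35 + 82.45 + 30.97 + 64.94 = 1078.41

1078.41 micrograms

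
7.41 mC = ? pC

7410000000 pC

milli = 10^-3, pico = 10^-12; factor is 10^9.
7.41 × 10^9 = 7410000000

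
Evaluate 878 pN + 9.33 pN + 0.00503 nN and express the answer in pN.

892.36 pN

In pN:
  878 pN → 878
  9.33 pN → 9.33
  0.00503 nN = 0.00503 × 10^3 pN = 5.03
Sum: 878 + 9.33 + 5.03 = 892.36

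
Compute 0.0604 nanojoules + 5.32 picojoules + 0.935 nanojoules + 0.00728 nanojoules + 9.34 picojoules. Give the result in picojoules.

In picojoules:
  0.0604 nanojoules = 0.0604 × 10³ picojoules = 60.4
  5.32 picojoules → 5.32
  0.935 nanojoules = 0.935 × 10³ picojoules = 935
  0.00728 nanojoules = 0.00728 × 10³ picojoules = 7.28
  9.34 picojoules → 9.34
Sum: 60.4 + 5.32 + 935 + 7.28 + 9.34 = 1017.34

1017.34 picojoules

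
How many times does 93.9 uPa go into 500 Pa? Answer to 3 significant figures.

(500) / (93.9 × 10⁻⁶) = 5.325 × 10⁶

5320000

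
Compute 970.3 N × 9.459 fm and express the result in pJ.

9.1780677 pJ

970.3 × 9.459 × 10⁻¹⁵ = 9178.0677 × 10⁻¹⁵ J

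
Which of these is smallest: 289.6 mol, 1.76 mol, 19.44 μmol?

19.44 μmol

289.6 mol = 289.6 mol
1.76 mol = 1.76 mol
19.44 μmol = 0.00001944 mol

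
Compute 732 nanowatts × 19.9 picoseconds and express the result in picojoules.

732e-9 × 19.9e-12 = 14566.8e-21 J

0.0000145668 picojoules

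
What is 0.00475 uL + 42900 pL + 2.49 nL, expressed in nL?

In nL:
  0.00475 uL = 0.00475 × 10^3 nL = 4.75
  42900 pL = 42900 × 10^-3 nL = 42.9
  2.49 nL → 2.49
Sum: 4.75 + 42.9 + 2.49 = 50.14

50.14 nL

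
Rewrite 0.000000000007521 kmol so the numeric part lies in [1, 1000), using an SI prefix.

7.521 nmol

= 7.521 × 10⁻⁹ mol; 10⁻⁹ is nano.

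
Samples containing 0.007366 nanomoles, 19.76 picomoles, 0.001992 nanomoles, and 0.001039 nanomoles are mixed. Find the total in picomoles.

30.157 picomoles

In picomoles:
  0.007366 nanomoles = 0.007366 × 10^3 picomoles = 7.366
  19.76 picomoles → 19.76
  0.001992 nanomoles = 0.001992 × 10^3 picomoles = 1.992
  0.001039 nanomoles = 0.001039 × 10^3 picomoles = 1.039
Sum: 7.366 + 19.76 + 1.992 + 1.039 = 30.157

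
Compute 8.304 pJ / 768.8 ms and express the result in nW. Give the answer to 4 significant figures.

0.01080 nW

(8.304 × 10^-12) / (768.8 × 10^-3) = 0.0108012 × 10^-9 W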